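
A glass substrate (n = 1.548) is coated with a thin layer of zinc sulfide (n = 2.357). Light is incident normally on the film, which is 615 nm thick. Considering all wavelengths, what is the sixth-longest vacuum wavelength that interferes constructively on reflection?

At the upper boundary (n = 1.0 to n = 2.357) the reflected ray undergoes a half-wave phase shift.
At the lower boundary (n = 2.357 to n = 1.548) the reflected ray undergoes no phase shift.
Net: one phase inversion between the two reflected rays.
For maximum reflection here: 2 n t = (m + ½) λ.
λ = 2 n t / (m + ½). The sixth-longest wavelength is m = 5: λ = 2 × 2.357 × 615 / 5.50 = 527 nm.

527 nm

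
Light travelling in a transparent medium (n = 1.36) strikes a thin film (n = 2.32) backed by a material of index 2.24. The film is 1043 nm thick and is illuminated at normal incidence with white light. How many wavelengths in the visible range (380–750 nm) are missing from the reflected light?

Ray reflecting at the top interface goes from n = 1.36 toward n = 2.32: a half-wave phase shift.
Ray reflecting at the bottom interface goes from n = 2.32 toward n = 2.24: no phase shift.
Net: one phase inversion between the two reflected rays.
So the condition for destructive reflection is 2 n t = m λ.
λ = 2 n t / m = 4840 / m nm.
m=6: 807 nm (IR); m=7: 691 nm (visible); m=8: 605 nm (visible); m=9: 538 nm (visible); m=10: 484 nm (visible); m=11: 440 nm (visible); m=12: 403 nm (visible); m=13: 372 nm (UV).

6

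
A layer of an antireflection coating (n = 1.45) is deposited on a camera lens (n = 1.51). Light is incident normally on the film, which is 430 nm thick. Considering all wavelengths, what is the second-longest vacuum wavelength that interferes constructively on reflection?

Top surface (1.0 → 1.45): reflection off a higher-index medium gives a half-wave phase shift.
Ray reflecting at the bottom interface goes from n = 1.45 toward n = 1.51: a half-wave phase shift.
The two reflections carry the same phase change, so no net offset.
So the condition for constructive reflection is 2 n t = m λ.
λ = 2 n t / m. The second-longest wavelength is m = 2: λ = 2 × 1.45 × 430 / 2.00 = 624 nm.

624 nm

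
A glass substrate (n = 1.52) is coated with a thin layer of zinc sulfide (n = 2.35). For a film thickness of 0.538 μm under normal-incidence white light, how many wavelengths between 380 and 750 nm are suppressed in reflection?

At the upper boundary (n = 1.0 to n = 2.35) the reflected ray undergoes a half-wave phase shift.
At the lower boundary (n = 2.35 to n = 1.52) the reflected ray undergoes no phase shift.
Exactly one π shift → a net half-wave offset.
So the condition for destructive reflection is 2 n t = m λ.
λ = 2 n t / m = 2529 / m nm.
m=3: 843 nm (IR); m=4: 632 nm (visible); m=5: 506 nm (visible); m=6: 421 nm (visible); m=7: 361 nm (UV).

3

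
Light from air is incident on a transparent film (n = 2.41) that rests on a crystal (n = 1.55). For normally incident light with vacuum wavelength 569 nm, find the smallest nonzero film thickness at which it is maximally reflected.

Ray reflecting at the top interface goes from n = 1.0 toward n = 2.41: a half-wave phase shift.
At the lower boundary (n = 2.41 to n = 1.55) the reflected ray undergoes no phase shift.
Net: one phase inversion between the two reflected rays.
For strong reflection here: 2 n t = (m + ½) λ.
Minimum at m = 0: t = λ / (4 n) = 569 / (4 × 2.41) = 59.0 nm.

59.0 nm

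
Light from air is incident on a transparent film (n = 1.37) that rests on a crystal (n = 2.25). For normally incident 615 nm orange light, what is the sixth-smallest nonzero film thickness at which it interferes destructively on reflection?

Ray reflecting at the top interface goes from n = 1.0 toward n = 1.37: a half-wave phase shift.
Ray reflecting at the bottom interface goes from n = 1.37 toward n = 2.25: a half-wave phase shift.
Net: no relative phase inversion (both shifts match).
For minimum reflection here: 2 n t = (m + ½) λ.
The sixth-smallest nonzero thickness corresponds to m = 5: t = (m + ½) λ / (2 n) = 5.50 × 615 / (2 × 1.37) = 1234 nm.

1234 nm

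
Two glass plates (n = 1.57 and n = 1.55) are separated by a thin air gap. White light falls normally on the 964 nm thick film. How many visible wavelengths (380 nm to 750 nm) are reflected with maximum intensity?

2

At the upper boundary (n = 1.57 to n = 1.0) the reflected ray undergoes no phase shift.
At the lower boundary (n = 1.0 to n = 1.55) the reflected ray undergoes a half-wave phase shift.
The two reflections differ by half a wavelength.
For bright reflection here: 2 n t = (m + ½) λ.
λ = 2 n t / (m + ½) = 1928 / (m + ½) nm.
m=2: 771 nm (IR); m=3: 551 nm (visible); m=4: 428 nm (visible); m=5: 351 nm (UV).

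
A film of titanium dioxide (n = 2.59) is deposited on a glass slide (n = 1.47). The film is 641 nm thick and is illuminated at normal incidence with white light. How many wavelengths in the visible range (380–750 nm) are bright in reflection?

Top surface (1.0 → 2.59): reflection off a higher-index medium gives a half-wave phase shift.
Bottom surface (2.59 → 1.47): reflection off a lower-index medium gives no phase shift.
Net: one phase inversion between the two reflected rays.
So the condition for constructive reflection is 2 n t = (m + ½) λ.
λ = 2 n t / (m + ½) = 3320 / (m + ½) nm.
m=3: 949 nm (IR); m=4: 738 nm (visible); m=5: 604 nm (visible); m=6: 511 nm (visible); m=7: 443 nm (visible); m=8: 391 nm (visible); m=9: 350 nm (UV).

5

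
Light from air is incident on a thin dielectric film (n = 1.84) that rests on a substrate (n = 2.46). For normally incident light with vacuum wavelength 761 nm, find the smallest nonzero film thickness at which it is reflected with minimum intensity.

103 nm

Ray reflecting at the top interface goes from n = 1.0 toward n = 1.84: a half-wave phase shift.
Bottom surface (1.84 → 2.46): reflection off a higher-index medium gives a half-wave phase shift.
Net: no relative phase inversion (both shifts match).
For dark reflection here: 2 n t = (m + ½) λ.
Minimum at m = 0: t = λ / (4 n) = 761 / (4 × 1.84) = 103 nm.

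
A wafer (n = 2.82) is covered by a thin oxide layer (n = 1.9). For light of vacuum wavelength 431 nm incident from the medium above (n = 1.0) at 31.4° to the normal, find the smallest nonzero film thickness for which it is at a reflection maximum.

118 nm

Top surface (1.0 → 1.9): reflection off a higher-index medium gives a half-wave phase shift.
At the lower boundary (n = 1.9 to n = 2.82) the reflected ray undergoes a half-wave phase shift.
Zero or two π shifts → no net half-wave offset.
For strong reflection here: 2 n t cos θ_r = m λ.
Snell's law: 1.0 sin 31.4° = 1.9 sin θ_r → sin θ_r = 0.274, cos θ_r = 0.962.
Minimum nonzero at m = 1: t = λ / (2 n cos θ_r) = 431 / (2 × 1.9 × 0.962) = 118 nm.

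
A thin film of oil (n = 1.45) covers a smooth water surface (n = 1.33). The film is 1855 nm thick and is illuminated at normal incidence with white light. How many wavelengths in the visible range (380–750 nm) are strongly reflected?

7

Top surface (1.0 → 1.45): reflection off a higher-index medium gives a half-wave phase shift.
Bottom surface (1.45 → 1.33): reflection off a lower-index medium gives no phase shift.
Exactly one π shift → a net half-wave offset.
So the condition for constructive reflection is 2 n t = (m + ½) λ.
λ = 2 n t / (m + ½) = 5380 / (m + ½) nm.
m=6: 828 nm (IR); m=7: 717 nm (visible); m=8: 633 nm (visible); m=9: 566 nm (visible); m=10: 512 nm (visible); m=11: 468 nm (visible); m=12: 430 nm (visible); m=13: 398 nm (visible); m=14: 371 nm (UV).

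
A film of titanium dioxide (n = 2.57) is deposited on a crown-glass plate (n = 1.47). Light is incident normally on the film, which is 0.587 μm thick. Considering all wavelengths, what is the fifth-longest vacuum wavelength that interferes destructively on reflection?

603 nm

At the upper boundary (n = 1.0 to n = 2.57) the reflected ray undergoes a half-wave phase shift.
Ray reflecting at the bottom interface goes from n = 2.57 toward n = 1.47: no phase shift.
Exactly one π shift → a net half-wave offset.
For weak reflection here: 2 n t = m λ.
λ = 2 n t / m. The fifth-longest wavelength is m = 5: λ = 2 × 2.57 × 587 / 5.00 = 603 nm.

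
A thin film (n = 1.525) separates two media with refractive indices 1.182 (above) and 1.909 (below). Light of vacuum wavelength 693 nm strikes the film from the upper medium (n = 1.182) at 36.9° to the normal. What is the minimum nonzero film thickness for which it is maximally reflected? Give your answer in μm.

At the upper boundary (n = 1.182 to n = 1.525) the reflected ray undergoes a half-wave phase shift.
Ray reflecting at the bottom interface goes from n = 1.525 toward n = 1.909: a half-wave phase shift.
Net: no relative phase inversion (both shifts match).
With no net inversion, constructive interference in reflection requires 2 n t cos θ_r = m λ.
Snell's law: 1.182 sin 36.9° = 1.525 sin θ_r → sin θ_r = 0.465, cos θ_r = 0.885.
Minimum nonzero at m = 1: t = λ / (2 n cos θ_r) = 693 / (2 × 1.525 × 0.885) = 257 nm.

0.257 μm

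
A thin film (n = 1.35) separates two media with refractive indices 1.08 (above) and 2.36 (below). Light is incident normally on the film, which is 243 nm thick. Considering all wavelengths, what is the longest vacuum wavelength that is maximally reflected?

Top surface (1.08 → 1.35): reflection off a higher-index medium gives a half-wave phase shift.
Ray reflecting at the bottom interface goes from n = 1.35 toward n = 2.36: a half-wave phase shift.
Zero or two π shifts → no net half-wave offset.
With no net inversion, constructive interference in reflection requires 2 n t = m λ.
λ = 2 n t / m. The longest wavelength is m = 1: λ = 2 × 1.35 × 243 / 1.00 = 656 nm.

656 nm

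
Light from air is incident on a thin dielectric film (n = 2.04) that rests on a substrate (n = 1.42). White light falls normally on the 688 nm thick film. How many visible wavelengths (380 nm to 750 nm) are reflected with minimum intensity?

At the upper boundary (n = 1.0 to n = 2.04) the reflected ray undergoes a half-wave phase shift.
At the lower boundary (n = 2.04 to n = 1.42) the reflected ray undergoes no phase shift.
Net: one phase inversion between the two reflected rays.
With one net inversion, destructive interference in reflection requires 2 n t = m λ.
λ = 2 n t / m = 2807 / m nm.
m=3: 936 nm (IR); m=4: 702 nm (visible); m=5: 561 nm (visible); m=6: 468 nm (visible); m=7: 401 nm (visible); m=8: 351 nm (UV).

4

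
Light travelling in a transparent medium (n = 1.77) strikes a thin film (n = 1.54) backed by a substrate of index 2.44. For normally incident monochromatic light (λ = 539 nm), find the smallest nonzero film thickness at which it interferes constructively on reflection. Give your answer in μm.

0.0875 μm

Top surface (1.77 → 1.54): reflection off a lower-index medium gives no phase shift.
Bottom surface (1.54 → 2.44): reflection off a higher-index medium gives a half-wave phase shift.
The two reflections differ by half a wavelength.
For bright reflection here: 2 n t = (m + ½) λ.
Minimum at m = 0: t = λ / (4 n) = 539 / (4 × 1.54) = 87.5 nm.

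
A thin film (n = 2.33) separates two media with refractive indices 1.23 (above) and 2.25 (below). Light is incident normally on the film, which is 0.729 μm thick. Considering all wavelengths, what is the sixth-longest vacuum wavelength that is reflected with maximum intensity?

618 nm

At the upper boundary (n = 1.23 to n = 2.33) the reflected ray undergoes a half-wave phase shift.
At the lower boundary (n = 2.33 to n = 2.25) the reflected ray undergoes no phase shift.
Exactly one π shift → a net half-wave offset.
So the condition for constructive reflection is 2 n t = (m + ½) λ.
λ = 2 n t / (m + ½). The sixth-longest wavelength is m = 5: λ = 2 × 2.33 × 729 / 5.50 = 618 nm.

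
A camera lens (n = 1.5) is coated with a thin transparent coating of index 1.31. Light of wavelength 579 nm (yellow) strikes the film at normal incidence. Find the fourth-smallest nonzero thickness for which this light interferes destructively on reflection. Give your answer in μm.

0.773 μm

Ray reflecting at the top interface goes from n = 1.0 toward n = 1.31: a half-wave phase shift.
At the lower boundary (n = 1.31 to n = 1.5) the reflected ray undergoes a half-wave phase shift.
Net: no relative phase inversion (both shifts match).
So the condition for destructive reflection is 2 n t = (m + ½) λ.
The fourth-smallest nonzero thickness corresponds to m = 3: t = (m + ½) λ / (2 n) = 3.50 × 579 / (2 × 1.31) = 773 nm.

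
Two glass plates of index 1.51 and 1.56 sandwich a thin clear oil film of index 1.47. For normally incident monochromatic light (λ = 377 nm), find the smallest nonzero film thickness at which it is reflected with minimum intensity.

128 nm

At the upper boundary (n = 1.51 to n = 1.47) the reflected ray undergoes no phase shift.
At the lower boundary (n = 1.47 to n = 1.56) the reflected ray undergoes a half-wave phase shift.
The two reflections differ by half a wavelength.
With one net inversion, destructive interference in reflection requires 2 n t = m λ.
Minimum nonzero at m = 1: t = λ / (2 n) = 377 / (2 × 1.47) = 128 nm.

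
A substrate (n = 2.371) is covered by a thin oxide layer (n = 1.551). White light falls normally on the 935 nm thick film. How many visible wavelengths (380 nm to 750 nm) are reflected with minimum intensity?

4

Ray reflecting at the top interface goes from n = 1.0 toward n = 1.551: a half-wave phase shift.
Bottom surface (1.551 → 2.371): reflection off a higher-index medium gives a half-wave phase shift.
Zero or two π shifts → no net half-wave offset.
For minimum reflection here: 2 n t = (m + ½) λ.
λ = 2 n t / (m + ½) = 2900 / (m + ½) nm.
m=3: 829 nm (IR); m=4: 645 nm (visible); m=5: 527 nm (visible); m=6: 446 nm (visible); m=7: 387 nm (visible); m=8: 341 nm (UV).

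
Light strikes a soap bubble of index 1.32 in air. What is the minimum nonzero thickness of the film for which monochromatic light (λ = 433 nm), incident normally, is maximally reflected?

Ray reflecting at the top interface goes from n = 1.0 toward n = 1.32: a half-wave phase shift.
At the lower boundary (n = 1.32 to n = 1.0) the reflected ray undergoes no phase shift.
The two reflections differ by half a wavelength.
So the condition for constructive reflection is 2 n t = (m + ½) λ.
Minimum at m = 0: t = λ / (4 n) = 433 / (4 × 1.32) = 82.0 nm.

82.0 nm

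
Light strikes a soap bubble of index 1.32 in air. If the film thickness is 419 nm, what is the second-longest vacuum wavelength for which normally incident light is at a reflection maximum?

Top surface (1.0 → 1.32): reflection off a higher-index medium gives a half-wave phase shift.
Bottom surface (1.32 → 1.0): reflection off a lower-index medium gives no phase shift.
Net: one phase inversion between the two reflected rays.
So the condition for constructive reflection is 2 n t = (m + ½) λ.
λ = 2 n t / (m + ½). The second-longest wavelength is m = 1: λ = 2 × 1.32 × 419 / 1.50 = 737 nm.

737 nm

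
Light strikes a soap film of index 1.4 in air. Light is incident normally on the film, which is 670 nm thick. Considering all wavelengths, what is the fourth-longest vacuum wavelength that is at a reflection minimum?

469 nm

Top surface (1.0 → 1.4): reflection off a higher-index medium gives a half-wave phase shift.
At the lower boundary (n = 1.4 to n = 1.0) the reflected ray undergoes no phase shift.
Exactly one π shift → a net half-wave offset.
With one net inversion, destructive interference in reflection requires 2 n t = m λ.
λ = 2 n t / m. The fourth-longest wavelength is m = 4: λ = 2 × 1.4 × 670 / 4.00 = 469 nm.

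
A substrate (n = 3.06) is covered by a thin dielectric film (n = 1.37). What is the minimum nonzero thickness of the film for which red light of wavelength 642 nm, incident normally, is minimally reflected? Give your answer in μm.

0.117 μm

Top surface (1.0 → 1.37): reflection off a higher-index medium gives a half-wave phase shift.
Bottom surface (1.37 → 3.06): reflection off a higher-index medium gives a half-wave phase shift.
Zero or two π shifts → no net half-wave offset.
For minimum reflection here: 2 n t = (m + ½) λ.
Minimum at m = 0: t = λ / (4 n) = 642 / (4 × 1.37) = 117 nm.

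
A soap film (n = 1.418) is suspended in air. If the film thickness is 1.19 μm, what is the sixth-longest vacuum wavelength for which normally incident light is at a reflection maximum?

Top surface (1.0 → 1.418): reflection off a higher-index medium gives a half-wave phase shift.
At the lower boundary (n = 1.418 to n = 1.0) the reflected ray undergoes no phase shift.
Net: one phase inversion between the two reflected rays.
So the condition for constructive reflection is 2 n t = (m + ½) λ.
λ = 2 n t / (m + ½). The sixth-longest wavelength is m = 5: λ = 2 × 1.418 × 1190 / 5.50 = 614 nm.

614 nm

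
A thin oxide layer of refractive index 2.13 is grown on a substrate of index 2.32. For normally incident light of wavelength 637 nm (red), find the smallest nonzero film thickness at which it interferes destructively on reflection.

Ray reflecting at the top interface goes from n = 1.0 toward n = 2.13: a half-wave phase shift.
Ray reflecting at the bottom interface goes from n = 2.13 toward n = 2.32: a half-wave phase shift.
Zero or two π shifts → no net half-wave offset.
With no net inversion, destructive interference in reflection requires 2 n t = (m + ½) λ.
Minimum at m = 0: t = λ / (4 n) = 637 / (4 × 2.13) = 74.8 nm.

74.8 nm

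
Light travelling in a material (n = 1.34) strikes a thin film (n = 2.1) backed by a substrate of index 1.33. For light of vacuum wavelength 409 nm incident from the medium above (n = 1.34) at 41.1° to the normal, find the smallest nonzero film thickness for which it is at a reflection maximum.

53.6 nm

At the upper boundary (n = 1.34 to n = 2.1) the reflected ray undergoes a half-wave phase shift.
Ray reflecting at the bottom interface goes from n = 2.1 toward n = 1.33: no phase shift.
Net: one phase inversion between the two reflected rays.
For bright reflection here: 2 n t cos θ_r = (m + ½) λ.
Snell's law: 1.34 sin 41.1° = 2.1 sin θ_r → sin θ_r = 0.419, cos θ_r = 0.908.
Minimum at m = 0: t = λ / (4 n cos θ_r) = 409 / (4 × 2.1 × 0.908) = 53.6 nm.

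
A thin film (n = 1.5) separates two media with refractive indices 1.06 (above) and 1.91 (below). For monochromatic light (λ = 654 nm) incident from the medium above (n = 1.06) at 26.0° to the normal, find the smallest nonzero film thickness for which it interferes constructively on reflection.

229 nm

Ray reflecting at the top interface goes from n = 1.06 toward n = 1.5: a half-wave phase shift.
Bottom surface (1.5 → 1.91): reflection off a higher-index medium gives a half-wave phase shift.
The two reflections carry the same phase change, so no net offset.
For strong reflection here: 2 n t cos θ_r = m λ.
Snell's law: 1.06 sin 26.0° = 1.5 sin θ_r → sin θ_r = 0.310, cos θ_r = 0.951.
Minimum nonzero at m = 1: t = λ / (2 n cos θ_r) = 654 / (2 × 1.5 × 0.951) = 229 nm.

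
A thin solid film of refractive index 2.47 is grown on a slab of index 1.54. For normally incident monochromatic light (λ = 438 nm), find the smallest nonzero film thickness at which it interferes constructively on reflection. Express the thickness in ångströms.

At the upper boundary (n = 1.0 to n = 2.47) the reflected ray undergoes a half-wave phase shift.
Bottom surface (2.47 → 1.54): reflection off a lower-index medium gives no phase shift.
Exactly one π shift → a net half-wave offset.
With one net inversion, constructive interference in reflection requires 2 n t = (m + ½) λ.
Minimum at m = 0: t = λ / (4 n) = 438 / (4 × 2.47) = 44.3 nm.

443 Å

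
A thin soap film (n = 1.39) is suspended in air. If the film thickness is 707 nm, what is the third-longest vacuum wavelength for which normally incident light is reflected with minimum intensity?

Ray reflecting at the top interface goes from n = 1.0 toward n = 1.39: a half-wave phase shift.
At the lower boundary (n = 1.39 to n = 1.0) the reflected ray undergoes no phase shift.
Net: one phase inversion between the two reflected rays.
With one net inversion, destructive interference in reflection requires 2 n t = m λ.
λ = 2 n t / m. The third-longest wavelength is m = 3: λ = 2 × 1.39 × 707 / 3.00 = 655 nm.

655 nm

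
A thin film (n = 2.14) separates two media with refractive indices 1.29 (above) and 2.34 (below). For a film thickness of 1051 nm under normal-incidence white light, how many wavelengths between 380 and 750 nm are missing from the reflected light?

At the upper boundary (n = 1.29 to n = 2.14) the reflected ray undergoes a half-wave phase shift.
Bottom surface (2.14 → 2.34): reflection off a higher-index medium gives a half-wave phase shift.
Net: no relative phase inversion (both shifts match).
So the condition for destructive reflection is 2 n t = (m + ½) λ.
λ = 2 n t / (m + ½) = 4498 / (m + ½) nm.
m=5: 818 nm (IR); m=6: 692 nm (visible); m=7: 600 nm (visible); m=8: 529 nm (visible); m=9: 474 nm (visible); m=10: 428 nm (visible); m=11: 391 nm (visible); m=12: 360 nm (UV).

6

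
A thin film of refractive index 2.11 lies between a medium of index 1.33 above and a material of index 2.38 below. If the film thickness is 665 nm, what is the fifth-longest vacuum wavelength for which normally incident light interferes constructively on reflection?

561 nm

Top surface (1.33 → 2.11): reflection off a higher-index medium gives a half-wave phase shift.
At the lower boundary (n = 2.11 to n = 2.38) the reflected ray undergoes a half-wave phase shift.
Net: no relative phase inversion (both shifts match).
For maximum reflection here: 2 n t = m λ.
λ = 2 n t / m. The fifth-longest wavelength is m = 5: λ = 2 × 2.11 × 665 / 5.00 = 561 nm.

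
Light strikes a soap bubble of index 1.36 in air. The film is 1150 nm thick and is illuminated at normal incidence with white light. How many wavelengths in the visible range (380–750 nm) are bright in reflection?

4

Ray reflecting at the top interface goes from n = 1.0 toward n = 1.36: a half-wave phase shift.
Bottom surface (1.36 → 1.0): reflection off a lower-index medium gives no phase shift.
Exactly one π shift → a net half-wave offset.
So the condition for constructive reflection is 2 n t = (m + ½) λ.
λ = 2 n t / (m + ½) = 3128 / (m + ½) nm.
m=3: 894 nm (IR); m=4: 695 nm (visible); m=5: 569 nm (visible); m=6: 481 nm (visible); m=7: 417 nm (visible); m=8: 368 nm (UV).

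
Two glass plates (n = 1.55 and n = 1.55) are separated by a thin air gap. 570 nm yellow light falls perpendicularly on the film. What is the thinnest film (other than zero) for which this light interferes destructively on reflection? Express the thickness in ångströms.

2850 Å

Top surface (1.55 → 1.0): reflection off a lower-index medium gives no phase shift.
Bottom surface (1.0 → 1.55): reflection off a higher-index medium gives a half-wave phase shift.
Exactly one π shift → a net half-wave offset.
For weak reflection here: 2 n t = m λ.
Minimum nonzero at m = 1: t = λ / (2 n) = 570 / (2 × 1.0) = 285 nm.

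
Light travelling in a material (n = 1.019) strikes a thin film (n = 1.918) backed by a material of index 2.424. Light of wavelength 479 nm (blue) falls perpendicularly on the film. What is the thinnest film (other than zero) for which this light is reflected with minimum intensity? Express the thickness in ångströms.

624 Å

Top surface (1.019 → 1.918): reflection off a higher-index medium gives a half-wave phase shift.
At the lower boundary (n = 1.918 to n = 2.424) the reflected ray undergoes a half-wave phase shift.
The two reflections carry the same phase change, so no net offset.
With no net inversion, destructive interference in reflection requires 2 n t = (m + ½) λ.
Minimum at m = 0: t = λ / (4 n) = 479 / (4 × 1.918) = 62.4 nm.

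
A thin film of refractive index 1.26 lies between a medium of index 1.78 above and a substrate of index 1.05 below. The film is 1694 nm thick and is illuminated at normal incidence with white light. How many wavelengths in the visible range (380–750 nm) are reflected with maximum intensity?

At the upper boundary (n = 1.78 to n = 1.26) the reflected ray undergoes no phase shift.
Ray reflecting at the bottom interface goes from n = 1.26 toward n = 1.05: no phase shift.
The two reflections carry the same phase change, so no net offset.
With no net inversion, constructive interference in reflection requires 2 n t = m λ.
λ = 2 n t / m = 4269 / m nm.
m=5: 854 nm (IR); m=6: 711 nm (visible); m=7: 610 nm (visible); m=8: 534 nm (visible); m=9: 474 nm (visible); m=10: 427 nm (visible); m=11: 388 nm (visible); m=12: 356 nm (UV).

6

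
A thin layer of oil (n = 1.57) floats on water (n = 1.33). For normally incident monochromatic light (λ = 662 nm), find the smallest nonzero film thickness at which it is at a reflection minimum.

Ray reflecting at the top interface goes from n = 1.0 toward n = 1.57: a half-wave phase shift.
Bottom surface (1.57 → 1.33): reflection off a lower-index medium gives no phase shift.
Net: one phase inversion between the two reflected rays.
With one net inversion, destructive interference in reflection requires 2 n t = m λ.
Minimum nonzero at m = 1: t = λ / (2 n) = 662 / (2 × 1.57) = 211 nm.

211 nm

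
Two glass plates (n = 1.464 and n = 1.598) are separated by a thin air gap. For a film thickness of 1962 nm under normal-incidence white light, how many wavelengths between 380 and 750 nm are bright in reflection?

5

At the upper boundary (n = 1.464 to n = 1.0) the reflected ray undergoes no phase shift.
Bottom surface (1.0 → 1.598): reflection off a higher-index medium gives a half-wave phase shift.
The two reflections differ by half a wavelength.
For maximum reflection here: 2 n t = (m + ½) λ.
λ = 2 n t / (m + ½) = 3924 / (m + ½) nm.
m=4: 872 nm (IR); m=5: 713 nm (visible); m=6: 604 nm (visible); m=7: 523 nm (visible); m=8: 462 nm (visible); m=9: 413 nm (visible); m=10: 374 nm (UV).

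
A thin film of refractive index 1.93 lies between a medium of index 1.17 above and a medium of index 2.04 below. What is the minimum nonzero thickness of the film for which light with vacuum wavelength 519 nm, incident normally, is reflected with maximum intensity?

134 nm

At the upper boundary (n = 1.17 to n = 1.93) the reflected ray undergoes a half-wave phase shift.
Bottom surface (1.93 → 2.04): reflection off a higher-index medium gives a half-wave phase shift.
Zero or two π shifts → no net half-wave offset.
So the condition for constructive reflection is 2 n t = m λ.
Minimum nonzero at m = 1: t = λ / (2 n) = 519 / (2 × 1.93) = 134 nm.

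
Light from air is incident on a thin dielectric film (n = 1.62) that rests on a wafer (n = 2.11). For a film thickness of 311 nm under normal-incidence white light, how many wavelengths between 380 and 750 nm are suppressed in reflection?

Top surface (1.0 → 1.62): reflection off a higher-index medium gives a half-wave phase shift.
Bottom surface (1.62 → 2.11): reflection off a higher-index medium gives a half-wave phase shift.
Zero or two π shifts → no net half-wave offset.
For weak reflection here: 2 n t = (m + ½) λ.
λ = 2 n t / (m + ½) = 1008 / (m + ½) nm.
m=0: 2015 nm (IR); m=1: 672 nm (visible); m=2: 403 nm (visible); m=3: 288 nm (UV).

2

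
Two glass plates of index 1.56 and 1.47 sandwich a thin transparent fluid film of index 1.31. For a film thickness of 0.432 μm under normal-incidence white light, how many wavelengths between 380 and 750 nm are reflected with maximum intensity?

At the upper boundary (n = 1.56 to n = 1.31) the reflected ray undergoes no phase shift.
Ray reflecting at the bottom interface goes from n = 1.31 toward n = 1.47: a half-wave phase shift.
Net: one phase inversion between the two reflected rays.
So the condition for constructive reflection is 2 n t = (m + ½) λ.
λ = 2 n t / (m + ½) = 1132 / (m + ½) nm.
m=1: 755 nm (IR); m=2: 453 nm (visible); m=3: 323 nm (UV).

1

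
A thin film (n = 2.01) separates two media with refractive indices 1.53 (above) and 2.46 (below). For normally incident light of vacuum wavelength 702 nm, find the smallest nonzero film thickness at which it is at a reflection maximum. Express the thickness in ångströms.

Ray reflecting at the top interface goes from n = 1.53 toward n = 2.01: a half-wave phase shift.
At the lower boundary (n = 2.01 to n = 2.46) the reflected ray undergoes a half-wave phase shift.
The two reflections carry the same phase change, so no net offset.
For bright reflection here: 2 n t = m λ.
Minimum nonzero at m = 1: t = λ / (2 n) = 702 / (2 × 2.01) = 175 nm.

1746 Å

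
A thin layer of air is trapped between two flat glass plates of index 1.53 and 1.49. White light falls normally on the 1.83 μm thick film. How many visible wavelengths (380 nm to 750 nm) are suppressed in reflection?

Ray reflecting at the top interface goes from n = 1.53 toward n = 1.0: no phase shift.
Ray reflecting at the bottom interface goes from n = 1.0 toward n = 1.49: a half-wave phase shift.
Net: one phase inversion between the two reflected rays.
So the condition for destructive reflection is 2 n t = m λ.
λ = 2 n t / m = 3660 / m nm.
m=4: 915 nm (IR); m=5: 732 nm (visible); m=6: 610 nm (visible); m=7: 523 nm (visible); m=8: 458 nm (visible); m=9: 407 nm (visible); m=10: 366 nm (UV).

5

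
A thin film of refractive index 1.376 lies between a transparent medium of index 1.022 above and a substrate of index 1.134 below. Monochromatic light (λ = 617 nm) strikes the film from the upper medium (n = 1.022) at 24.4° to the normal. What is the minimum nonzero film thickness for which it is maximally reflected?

118 nm

At the upper boundary (n = 1.022 to n = 1.376) the reflected ray undergoes a half-wave phase shift.
At the lower boundary (n = 1.376 to n = 1.134) the reflected ray undergoes no phase shift.
Exactly one π shift → a net half-wave offset.
With one net inversion, constructive interference in reflection requires 2 n t cos θ_r = (m + ½) λ.
Snell's law: 1.022 sin 24.4° = 1.376 sin θ_r → sin θ_r = 0.307, cos θ_r = 0.952.
Minimum at m = 0: t = λ / (4 n cos θ_r) = 617 / (4 × 1.376 × 0.952) = 118 nm.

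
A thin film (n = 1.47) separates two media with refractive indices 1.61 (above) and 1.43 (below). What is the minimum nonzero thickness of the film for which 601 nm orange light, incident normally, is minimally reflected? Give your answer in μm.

0.102 μm

Ray reflecting at the top interface goes from n = 1.61 toward n = 1.47: no phase shift.
At the lower boundary (n = 1.47 to n = 1.43) the reflected ray undergoes no phase shift.
The two reflections carry the same phase change, so no net offset.
With no net inversion, destructive interference in reflection requires 2 n t = (m + ½) λ.
Minimum at m = 0: t = λ / (4 n) = 601 / (4 × 1.47) = 102 nm.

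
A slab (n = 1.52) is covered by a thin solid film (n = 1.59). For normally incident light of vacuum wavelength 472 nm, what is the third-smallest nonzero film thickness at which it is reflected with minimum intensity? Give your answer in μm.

0.445 μm

Ray reflecting at the top interface goes from n = 1.0 toward n = 1.59: a half-wave phase shift.
At the lower boundary (n = 1.59 to n = 1.52) the reflected ray undergoes no phase shift.
Exactly one π shift → a net half-wave offset.
For dark reflection here: 2 n t = m λ.
The third-smallest nonzero thickness corresponds to m = 3: t = m λ / (2 n) = 3.00 × 472 / (2 × 1.59) = 445 nm.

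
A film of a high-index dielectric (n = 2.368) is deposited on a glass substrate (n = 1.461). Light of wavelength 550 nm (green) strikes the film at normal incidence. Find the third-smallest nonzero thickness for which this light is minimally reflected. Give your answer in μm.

0.348 μm

Ray reflecting at the top interface goes from n = 1.0 toward n = 2.368: a half-wave phase shift.
Bottom surface (2.368 → 1.461): reflection off a lower-index medium gives no phase shift.
Exactly one π shift → a net half-wave offset.
For minimum reflection here: 2 n t = m λ.
The third-smallest nonzero thickness corresponds to m = 3: t = m λ / (2 n) = 3.00 × 550 / (2 × 2.368) = 348 nm.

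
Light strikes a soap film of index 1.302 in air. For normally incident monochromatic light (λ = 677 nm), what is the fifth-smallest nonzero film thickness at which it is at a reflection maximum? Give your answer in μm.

Top surface (1.0 → 1.302): reflection off a higher-index medium gives a half-wave phase shift.
Ray reflecting at the bottom interface goes from n = 1.302 toward n = 1.0: no phase shift.
The two reflections differ by half a wavelength.
For strong reflection here: 2 n t = (m + ½) λ.
The fifth-smallest nonzero thickness corresponds to m = 4: t = (m + ½) λ / (2 n) = 4.50 × 677 / (2 × 1.302) = 1170 nm.

1.17 μm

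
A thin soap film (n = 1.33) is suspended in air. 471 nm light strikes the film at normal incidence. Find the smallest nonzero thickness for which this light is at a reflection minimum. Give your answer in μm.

0.177 μm

Ray reflecting at the top interface goes from n = 1.0 toward n = 1.33: a half-wave phase shift.
Ray reflecting at the bottom interface goes from n = 1.33 toward n = 1.0: no phase shift.
Exactly one π shift → a net half-wave offset.
With one net inversion, destructive interference in reflection requires 2 n t = m λ.
The smallest nonzero thickness corresponds to m = 1: t = m λ / (2 n) = 1.00 × 471 / (2 × 1.33) = 177 nm.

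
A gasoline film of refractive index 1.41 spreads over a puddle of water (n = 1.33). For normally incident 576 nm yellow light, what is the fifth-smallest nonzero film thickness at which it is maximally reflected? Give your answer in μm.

Top surface (1.0 → 1.41): reflection off a higher-index medium gives a half-wave phase shift.
At the lower boundary (n = 1.41 to n = 1.33) the reflected ray undergoes no phase shift.
Net: one phase inversion between the two reflected rays.
So the condition for constructive reflection is 2 n t = (m + ½) λ.
The fifth-smallest nonzero thickness corresponds to m = 4: t = (m + ½) λ / (2 n) = 4.50 × 576 / (2 × 1.41) = 919 nm.

0.919 μm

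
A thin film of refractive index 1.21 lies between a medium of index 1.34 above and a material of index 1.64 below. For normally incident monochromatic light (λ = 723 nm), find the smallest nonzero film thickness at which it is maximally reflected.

149 nm

Ray reflecting at the top interface goes from n = 1.34 toward n = 1.21: no phase shift.
Ray reflecting at the bottom interface goes from n = 1.21 toward n = 1.64: a half-wave phase shift.
Net: one phase inversion between the two reflected rays.
So the condition for constructive reflection is 2 n t = (m + ½) λ.
Minimum at m = 0: t = λ / (4 n) = 723 / (4 × 1.21) = 149 nm.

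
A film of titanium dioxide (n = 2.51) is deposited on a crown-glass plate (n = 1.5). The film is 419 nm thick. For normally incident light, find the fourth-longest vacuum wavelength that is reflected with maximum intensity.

At the upper boundary (n = 1.0 to n = 2.51) the reflected ray undergoes a half-wave phase shift.
Ray reflecting at the bottom interface goes from n = 2.51 toward n = 1.5: no phase shift.
The two reflections differ by half a wavelength.
So the condition for constructive reflection is 2 n t = (m + ½) λ.
λ = 2 n t / (m + ½). The fourth-longest wavelength is m = 3: λ = 2 × 2.51 × 419 / 3.50 = 601 nm.

601 nm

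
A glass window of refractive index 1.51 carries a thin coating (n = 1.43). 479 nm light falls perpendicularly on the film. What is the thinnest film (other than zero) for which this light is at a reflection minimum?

Ray reflecting at the top interface goes from n = 1.0 toward n = 1.43: a half-wave phase shift.
At the lower boundary (n = 1.43 to n = 1.51) the reflected ray undergoes a half-wave phase shift.
The two reflections carry the same phase change, so no net offset.
For weak reflection here: 2 n t = (m + ½) λ.
Minimum at m = 0: t = λ / (4 n) = 479 / (4 × 1.43) = 83.7 nm.

83.7 nm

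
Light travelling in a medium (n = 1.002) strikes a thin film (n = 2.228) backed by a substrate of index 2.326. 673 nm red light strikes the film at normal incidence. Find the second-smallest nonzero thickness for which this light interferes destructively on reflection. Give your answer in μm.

Ray reflecting at the top interface goes from n = 1.002 toward n = 2.228: a half-wave phase shift.
Bottom surface (2.228 → 2.326): reflection off a higher-index medium gives a half-wave phase shift.
Net: no relative phase inversion (both shifts match).
With no net inversion, destructive interference in reflection requires 2 n t = (m + ½) λ.
The second-smallest nonzero thickness corresponds to m = 1: t = (m + ½) λ / (2 n) = 1.50 × 673 / (2 × 2.228) = 227 nm.

0.227 μm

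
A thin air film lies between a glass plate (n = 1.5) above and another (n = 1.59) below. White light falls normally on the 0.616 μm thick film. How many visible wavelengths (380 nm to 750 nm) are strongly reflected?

1

Top surface (1.5 → 1.0): reflection off a lower-index medium gives no phase shift.
Ray reflecting at the bottom interface goes from n = 1.0 toward n = 1.59: a half-wave phase shift.
Exactly one π shift → a net half-wave offset.
With one net inversion, constructive interference in reflection requires 2 n t = (m + ½) λ.
λ = 2 n t / (m + ½) = 1232 / (m + ½) nm.
m=1: 821 nm (IR); m=2: 493 nm (visible); m=3: 352 nm (UV).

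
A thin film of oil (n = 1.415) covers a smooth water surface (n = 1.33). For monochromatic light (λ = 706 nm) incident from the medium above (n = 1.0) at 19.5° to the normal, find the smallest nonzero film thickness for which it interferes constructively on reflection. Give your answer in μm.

0.128 μm

Ray reflecting at the top interface goes from n = 1.0 toward n = 1.415: a half-wave phase shift.
Bottom surface (1.415 → 1.33): reflection off a lower-index medium gives no phase shift.
Exactly one π shift → a net half-wave offset.
With one net inversion, constructive interference in reflection requires 2 n t cos θ_r = (m + ½) λ.
Snell's law: 1.0 sin 19.5° = 1.415 sin θ_r → sin θ_r = 0.236, cos θ_r = 0.972.
Minimum at m = 0: t = λ / (4 n cos θ_r) = 706 / (4 × 1.415 × 0.972) = 128 nm.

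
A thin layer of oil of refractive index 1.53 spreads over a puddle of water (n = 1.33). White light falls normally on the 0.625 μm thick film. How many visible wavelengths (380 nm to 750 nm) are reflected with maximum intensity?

2

At the upper boundary (n = 1.0 to n = 1.53) the reflected ray undergoes a half-wave phase shift.
Bottom surface (1.53 → 1.33): reflection off a lower-index medium gives no phase shift.
Net: one phase inversion between the two reflected rays.
For bright reflection here: 2 n t = (m + ½) λ.
λ = 2 n t / (m + ½) = 1913 / (m + ½) nm.
m=2: 765 nm (IR); m=3: 546 nm (visible); m=4: 425 nm (visible); m=5: 348 nm (UV).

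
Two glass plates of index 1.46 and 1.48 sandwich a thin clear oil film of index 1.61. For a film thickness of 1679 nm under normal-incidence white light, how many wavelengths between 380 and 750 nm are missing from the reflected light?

At the upper boundary (n = 1.46 to n = 1.61) the reflected ray undergoes a half-wave phase shift.
At the lower boundary (n = 1.61 to n = 1.48) the reflected ray undergoes no phase shift.
The two reflections differ by half a wavelength.
So the condition for destructive reflection is 2 n t = m λ.
λ = 2 n t / m = 5406 / m nm.
m=7: 772 nm (IR); m=8: 676 nm (visible); m=9: 601 nm (visible); m=10: 541 nm (visible); m=11: 491 nm (visible); m=12: 451 nm (visible); m=13: 416 nm (visible); m=14: 386 nm (visible); m=15: 360 nm (UV).

7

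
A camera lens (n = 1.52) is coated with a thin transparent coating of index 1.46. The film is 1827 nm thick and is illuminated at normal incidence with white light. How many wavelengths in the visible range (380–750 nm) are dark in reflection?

7

At the upper boundary (n = 1.0 to n = 1.46) the reflected ray undergoes a half-wave phase shift.
Bottom surface (1.46 → 1.52): reflection off a higher-index medium gives a half-wave phase shift.
Net: no relative phase inversion (both shifts match).
For dark reflection here: 2 n t = (m + ½) λ.
λ = 2 n t / (m + ½) = 5335 / (m + ½) nm.
m=6: 821 nm (IR); m=7: 711 nm (visible); m=8: 628 nm (visible); m=9: 562 nm (visible); m=10: 508 nm (visible); m=11: 464 nm (visible); m=12: 427 nm (visible); m=13: 395 nm (visible); m=14: 368 nm (UV).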